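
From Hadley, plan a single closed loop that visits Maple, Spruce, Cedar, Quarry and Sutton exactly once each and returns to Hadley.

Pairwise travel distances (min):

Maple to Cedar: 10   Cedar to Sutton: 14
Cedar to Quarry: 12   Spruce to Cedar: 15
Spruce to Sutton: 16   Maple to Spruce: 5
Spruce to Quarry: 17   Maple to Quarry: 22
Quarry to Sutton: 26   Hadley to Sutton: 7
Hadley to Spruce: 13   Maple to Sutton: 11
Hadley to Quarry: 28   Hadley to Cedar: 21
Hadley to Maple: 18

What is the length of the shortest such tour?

Hadley - Maple - Spruce - Cedar - Quarry - Sutton - Hadley: 18+5+15+12+26+7 = 83
Hadley - Maple - Spruce - Cedar - Sutton - Quarry - Hadley: 18+5+15+14+26+28 = 106
Hadley - Maple - Spruce - Quarry - Cedar - Sutton - Hadley: 18+5+17+12+14+7 = 73
Hadley - Maple - Spruce - Quarry - Sutton - Cedar - Hadley: 18+5+17+26+14+21 = 101
Hadley - Maple - Spruce - Sutton - Cedar - Quarry - Hadley: 18+5+16+14+12+28 = 93
Hadley - Maple - Spruce - Sutton - Quarry - Cedar - Hadley: 18+5+16+26+12+21 = 98
Hadley - Maple - Cedar - Spruce - Quarry - Sutton - Hadley: 18+10+15+17+26+7 = 93
Hadley - Maple - Cedar - Spruce - Sutton - Quarry - Hadley: 18+10+15+16+26+28 = 113
Hadley - Maple - Cedar - Quarry - Spruce - Sutton - Hadley: 18+10+12+17+16+7 = 80
Hadley - Maple - Cedar - Quarry - Sutton - Spruce - Hadley: 18+10+12+26+16+13 = 95
Hadley - Maple - Cedar - Sutton - Spruce - Quarry - Hadley: 18+10+14+16+17+28 = 103
Hadley - Maple - Cedar - Sutton - Quarry - Spruce - Hadley: 18+10+14+26+17+13 = 98
Hadley - Maple - Quarry - Spruce - Cedar - Sutton - Hadley: 18+22+17+15+14+7 = 93
Hadley - Maple - Quarry - Spruce - Sutton - Cedar - Hadley: 18+22+17+16+14+21 = 108
… (46 more)
Hadley - Spruce - Quarry - Cedar - Maple - Sutton - Hadley: 13+17+12+10+11+7 = 70  ← best
The minimum is 70.
One optimal route: Hadley → Spruce → Quarry → Cedar → Maple → Sutton → Hadley (or its reverse).

Shortest round trip = 70 min.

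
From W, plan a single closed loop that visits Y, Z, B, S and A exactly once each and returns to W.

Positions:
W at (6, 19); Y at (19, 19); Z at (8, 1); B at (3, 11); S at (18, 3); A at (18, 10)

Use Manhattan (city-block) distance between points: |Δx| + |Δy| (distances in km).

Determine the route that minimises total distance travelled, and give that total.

With 5 stops there are 5!/2 = 60 distinct round trips (a route and its reverse cost the same).
W-Y-Z-B-S-A-W: 13+29+15+23+7+21 = 108
W-Y-Z-B-A-S-W: 13+29+15+16+7+28 = 108
W-Y-Z-S-B-A-W: 13+29+12+23+16+21 = 114
W-Y-Z-S-A-B-W: 13+29+12+7+16+11 = 88
W-Y-Z-A-B-S-W: 13+29+19+16+23+28 = 128
W-Y-Z-A-S-B-W: 13+29+19+7+23+11 = 102
W-Y-B-Z-S-A-W: 13+24+15+12+7+21 = 92
W-Y-B-Z-A-S-W: 13+24+15+19+7+28 = 106
W-Y-B-S-Z-A-W: 13+24+23+12+19+21 = 112
W-Y-B-S-A-Z-W: 13+24+23+7+19+20 = 106
W-Y-B-A-Z-S-W: 13+24+16+19+12+28 = 112
W-Y-B-A-S-Z-W: 13+24+16+7+12+20 = 92
W-Y-S-Z-B-A-W: 13+17+12+15+16+21 = 94
W-Y-S-Z-A-B-W: 13+17+12+19+16+11 = 88
… (46 more)
W-Y-A-S-Z-B-W: 13+10+7+12+15+11 = 68  ← best
The minimum is 68.
One optimal route: W → Y → A → S → Z → B → W (or its reverse).

Minimum total distance: 68 km.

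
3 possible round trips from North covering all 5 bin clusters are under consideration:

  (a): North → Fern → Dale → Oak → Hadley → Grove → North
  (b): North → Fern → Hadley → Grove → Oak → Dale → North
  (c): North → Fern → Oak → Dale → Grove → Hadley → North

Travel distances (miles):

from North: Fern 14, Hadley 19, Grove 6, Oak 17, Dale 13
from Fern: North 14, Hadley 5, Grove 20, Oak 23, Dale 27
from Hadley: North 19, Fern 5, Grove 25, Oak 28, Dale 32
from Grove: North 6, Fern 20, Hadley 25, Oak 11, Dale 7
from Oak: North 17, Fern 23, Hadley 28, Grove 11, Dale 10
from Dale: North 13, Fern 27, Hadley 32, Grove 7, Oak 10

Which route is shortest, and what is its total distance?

(a): 14 + 27 + 10 + 28 + 25 + 6 = 110
(b): 14 + 5 + 25 + 11 + 10 + 13 = 78
(c): 14 + 23 + 10 + 7 + 25 + 19 = 98

78 miles — (b) is the shortest.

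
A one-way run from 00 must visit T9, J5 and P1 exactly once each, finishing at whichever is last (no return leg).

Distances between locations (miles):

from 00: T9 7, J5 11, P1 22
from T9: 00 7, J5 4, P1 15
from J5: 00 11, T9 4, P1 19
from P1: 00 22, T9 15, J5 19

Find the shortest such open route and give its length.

There are 3! = 6 possible orderings.
00 → T9 → J5 → P1: 7+4+19 = 30
00 → T9 → P1 → J5: 7+15+19 = 41
00 → J5 → T9 → P1: 11+4+15 = 30
00 → J5 → P1 → T9: 11+19+15 = 45
00 → P1 → T9 → J5: 22+15+4 = 41
00 → P1 → J5 → T9: 22+19+4 = 45
The minimum is 30.
One shortest path: 00 → T9 → J5 → P1.

30 miles — the minimum one-way total.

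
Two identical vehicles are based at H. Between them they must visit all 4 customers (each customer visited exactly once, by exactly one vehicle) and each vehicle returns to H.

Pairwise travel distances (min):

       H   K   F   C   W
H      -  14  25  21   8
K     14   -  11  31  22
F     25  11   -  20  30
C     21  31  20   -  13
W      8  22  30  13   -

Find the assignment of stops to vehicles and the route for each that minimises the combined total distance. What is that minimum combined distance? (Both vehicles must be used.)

There are 2^3 − 1 = 7 ways to divide the 4 stops into two non-empty groups. For each, the best each vehicle can do is its own shortest tour through its group:
  {K} + {F, C, W}: 28 + 66 = 94
  {F} + {K, C, W}: 50 + 66 = 116
  {K, F} + {C, W}: 50 + 42 = 92
  {C} + {K, F, W}: 42 + 63 = 105
  {K, C} + {F, W}: 66 + 63 = 129
  {F, C} + {K, W}: 66 + 44 = 110
  … (7 splits in total)
  {K, F, C} + {W}: 66 + 16 = 82  ← best
Best: vehicle 1 H → K → F → C → H = 66; vehicle 2 H → W → H = 16; combined 82.

Minimum combined distance: 82 min.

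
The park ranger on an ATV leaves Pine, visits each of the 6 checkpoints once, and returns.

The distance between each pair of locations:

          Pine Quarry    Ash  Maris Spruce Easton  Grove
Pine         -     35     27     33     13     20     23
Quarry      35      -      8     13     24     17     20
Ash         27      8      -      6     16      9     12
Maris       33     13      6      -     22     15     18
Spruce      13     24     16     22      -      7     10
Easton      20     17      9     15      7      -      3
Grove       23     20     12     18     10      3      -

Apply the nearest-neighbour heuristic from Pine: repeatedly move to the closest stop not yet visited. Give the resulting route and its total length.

Total distance 89 via the nearest-neighbour route Pine → Spruce → Easton → Grove → Ash → Maris → Quarry → Pine.

Pine → [Spruce:13 / Easton:20 / Grove:23 / Ash:27 / Maris:33 / Quarry:35] → Spruce (13)
Spruce → [Easton:7 / Grove:10 / Ash:16 / Maris:22 / Quarry:24] → Easton (7)
Easton → [Grove:3 / Ash:9 / Maris:15 / Quarry:17] → Grove (3)
Grove → [Ash:12 / Maris:18 / Quarry:20] → Ash (12)
Ash → [Maris:6 / Quarry:8] → Maris (6)
Maris → [Quarry:13] → Quarry (13)
Return Quarry→Pine: 35.
Total = 13 + 7 + 3 + 12 + 6 + 13 + 35 = 89.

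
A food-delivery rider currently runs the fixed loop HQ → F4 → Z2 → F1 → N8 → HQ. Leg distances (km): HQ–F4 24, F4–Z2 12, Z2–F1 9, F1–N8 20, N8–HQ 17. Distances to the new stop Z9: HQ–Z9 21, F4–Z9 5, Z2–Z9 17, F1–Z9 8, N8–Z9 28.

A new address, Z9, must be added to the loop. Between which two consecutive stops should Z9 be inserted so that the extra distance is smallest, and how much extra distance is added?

Insertion cost between consecutive stops i–j is d(i,Z9) + d(Z9,j) − d(i,j):
  between HQ and F4: 21 + 5 − 24 = 2
  between F4 and Z2: 5 + 17 − 12 = 10
  between Z2 and F1: 17 + 8 − 9 = 16
  between F1 and N8: 8 + 28 − 20 = 16
  between N8 and HQ: 28 + 21 − 17 = 32
Cheapest insertion is between HQ and F4, adding 2.
New total = 82 + 2 = 84.

Minimum extra distance: 2 km, inserting Z9 between HQ and F4.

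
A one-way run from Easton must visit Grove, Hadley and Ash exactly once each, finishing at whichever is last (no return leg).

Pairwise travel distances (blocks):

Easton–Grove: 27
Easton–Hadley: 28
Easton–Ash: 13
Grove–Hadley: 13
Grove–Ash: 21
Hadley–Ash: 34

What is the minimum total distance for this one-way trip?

Minimum one-way distance = 47 blocks.

There are 3! = 6 possible orderings.
Easton → Grove → Hadley → Ash: 27+13+34 = 74
Easton → Grove → Ash → Hadley: 27+21+34 = 82
Easton → Hadley → Grove → Ash: 28+13+21 = 62
Easton → Hadley → Ash → Grove: 28+34+21 = 83
Easton → Ash → Grove → Hadley: 13+21+13 = 47
Easton → Ash → Hadley → Grove: 13+34+13 = 60
The minimum is 47.
One shortest path: Easton → Ash → Grove → Hadley.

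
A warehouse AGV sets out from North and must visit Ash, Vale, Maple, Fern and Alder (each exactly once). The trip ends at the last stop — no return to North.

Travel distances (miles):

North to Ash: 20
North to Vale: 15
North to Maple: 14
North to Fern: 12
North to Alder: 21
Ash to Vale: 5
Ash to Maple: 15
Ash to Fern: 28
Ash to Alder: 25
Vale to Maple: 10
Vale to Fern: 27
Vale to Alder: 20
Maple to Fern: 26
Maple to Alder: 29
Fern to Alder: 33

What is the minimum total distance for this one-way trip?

Shortest open route: 78 miles.

There are 5! = 120 possible orderings.
North → Ash → Vale → Maple → Fern → Alder: 20+5+10+26+33 = 94
North → Ash → Vale → Maple → Alder → Fern: 20+5+10+29+33 = 97
North → Ash → Vale → Fern → Maple → Alder: 20+5+27+26+29 = 107
North → Ash → Vale → Fern → Alder → Maple: 20+5+27+33+29 = 114
North → Ash → Vale → Alder → Maple → Fern: 20+5+20+29+26 = 100
North → Ash → Vale → Alder → Fern → Maple: 20+5+20+33+26 = 104
North → Ash → Maple → Vale → Fern → Alder: 20+15+10+27+33 = 105
North → Ash → Maple → Vale → Alder → Fern: 20+15+10+20+33 = 98
North → Ash → Maple → Fern → Vale → Alder: 20+15+26+27+20 = 108
North → Ash → Maple → Fern → Alder → Vale: 20+15+26+33+20 = 114
North → Ash → Maple → Alder → Vale → Fern: 20+15+29+20+27 = 111
North → Ash → Maple → Alder → Fern → Vale: 20+15+29+33+27 = 124
North → Ash → Fern → Vale → Maple → Alder: 20+28+27+10+29 = 114
North → Ash → Fern → Vale → Alder → Maple: 20+28+27+20+29 = 124
… (106 more)
North → Fern → Maple → Ash → Vale → Alder: 12+26+15+5+20 = 78  ← best
The minimum is 78.
One shortest path: North → Fern → Maple → Ash → Vale → Alder.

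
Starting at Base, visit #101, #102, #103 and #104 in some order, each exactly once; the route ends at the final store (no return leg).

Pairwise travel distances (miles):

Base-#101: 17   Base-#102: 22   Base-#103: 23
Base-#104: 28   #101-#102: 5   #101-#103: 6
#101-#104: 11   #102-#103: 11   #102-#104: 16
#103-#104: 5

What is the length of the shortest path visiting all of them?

There are 4! = 24 possible orderings.
Base → #101 → #102 → #103 → #104: 17+5+11+5 = 38
Base → #101 → #102 → #104 → #103: 17+5+16+5 = 43
Base → #101 → #103 → #102 → #104: 17+6+11+16 = 50
Base → #101 → #103 → #104 → #102: 17+6+5+16 = 44
Base → #101 → #104 → #102 → #103: 17+11+16+11 = 55
Base → #101 → #104 → #103 → #102: 17+11+5+11 = 44
Base → #102 → #101 → #103 → #104: 22+5+6+5 = 38
Base → #102 → #101 → #104 → #103: 22+5+11+5 = 43
Base → #102 → #103 → #101 → #104: 22+11+6+11 = 50
Base → #102 → #103 → #104 → #101: 22+11+5+11 = 49
Base → #102 → #104 → #101 → #103: 22+16+11+6 = 55
Base → #102 → #104 → #103 → #101: 22+16+5+6 = 49
Base → #103 → #101 → #102 → #104: 23+6+5+16 = 50
Base → #103 → #101 → #104 → #102: 23+6+11+16 = 56
… (10 more)
The minimum is 38.
One shortest path: Base → #101 → #102 → #103 → #104.

Shortest open route: 38 miles.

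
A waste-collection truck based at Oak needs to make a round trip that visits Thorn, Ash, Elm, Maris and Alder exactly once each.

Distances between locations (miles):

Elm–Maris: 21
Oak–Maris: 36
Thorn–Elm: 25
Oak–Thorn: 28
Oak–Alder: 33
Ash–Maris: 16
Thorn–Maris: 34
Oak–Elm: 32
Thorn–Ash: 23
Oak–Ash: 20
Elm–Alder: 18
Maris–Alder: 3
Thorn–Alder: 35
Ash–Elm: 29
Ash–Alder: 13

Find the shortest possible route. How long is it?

Oak→Thorn→Ash→Elm→Maris→Alder→Oak: 28+23+29+21+3+33 = 137
Oak→Thorn→Ash→Elm→Alder→Maris→Oak: 28+23+29+18+3+36 = 137
Oak→Thorn→Ash→Maris→Elm→Alder→Oak: 28+23+16+21+18+33 = 139
Oak→Thorn→Ash→Maris→Alder→Elm→Oak: 28+23+16+3+18+32 = 120
Oak→Thorn→Ash→Alder→Elm→Maris→Oak: 28+23+13+18+21+36 = 139
Oak→Thorn→Ash→Alder→Maris→Elm→Oak: 28+23+13+3+21+32 = 120
Oak→Thorn→Elm→Ash→Maris→Alder→Oak: 28+25+29+16+3+33 = 134
Oak→Thorn→Elm→Ash→Alder→Maris→Oak: 28+25+29+13+3+36 = 134
Oak→Thorn→Elm→Maris→Ash→Alder→Oak: 28+25+21+16+13+33 = 136
Oak→Thorn→Elm→Maris→Alder→Ash→Oak: 28+25+21+3+13+20 = 110
Oak→Thorn→Elm→Alder→Ash→Maris→Oak: 28+25+18+13+16+36 = 136
Oak→Thorn→Elm→Alder→Maris→Ash→Oak: 28+25+18+3+16+20 = 110
Oak→Thorn→Maris→Ash→Elm→Alder→Oak: 28+34+16+29+18+33 = 158
Oak→Thorn→Maris→Ash→Alder→Elm→Oak: 28+34+16+13+18+32 = 141
… (46 more)
The minimum is 110.
One optimal route: Oak → Thorn → Elm → Maris → Alder → Ash → Oak (or its reverse).

Minimum total distance: 110 miles.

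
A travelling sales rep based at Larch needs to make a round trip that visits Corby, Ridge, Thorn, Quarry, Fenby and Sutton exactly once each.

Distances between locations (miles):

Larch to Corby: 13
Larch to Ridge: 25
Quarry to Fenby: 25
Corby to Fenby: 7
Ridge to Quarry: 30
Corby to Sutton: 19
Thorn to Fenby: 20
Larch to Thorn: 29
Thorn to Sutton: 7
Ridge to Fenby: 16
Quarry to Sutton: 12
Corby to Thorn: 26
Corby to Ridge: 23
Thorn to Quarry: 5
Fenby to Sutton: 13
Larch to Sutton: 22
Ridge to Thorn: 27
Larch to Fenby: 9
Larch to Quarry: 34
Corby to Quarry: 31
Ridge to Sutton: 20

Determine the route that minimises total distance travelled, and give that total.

Minimum total distance: 99 miles.

With 6 stops there are 6!/2 = 360 distinct round trips (a route and its reverse cost the same).
Larch-Corby-Ridge-Thorn-Quarry-Fenby-Sutton-Larch: 13+23+27+5+25+13+22 = 128
Larch-Corby-Ridge-Thorn-Quarry-Sutton-Fenby-Larch: 13+23+27+5+12+13+9 = 102
Larch-Corby-Ridge-Thorn-Fenby-Quarry-Sutton-Larch: 13+23+27+20+25+12+22 = 142
Larch-Corby-Ridge-Thorn-Fenby-Sutton-Quarry-Larch: 13+23+27+20+13+12+34 = 142
Larch-Corby-Ridge-Thorn-Sutton-Quarry-Fenby-Larch: 13+23+27+7+12+25+9 = 116
Larch-Corby-Ridge-Thorn-Sutton-Fenby-Quarry-Larch: 13+23+27+7+13+25+34 = 142
Larch-Corby-Ridge-Quarry-Thorn-Fenby-Sutton-Larch: 13+23+30+5+20+13+22 = 126
Larch-Corby-Ridge-Quarry-Thorn-Sutton-Fenby-Larch: 13+23+30+5+7+13+9 = 100
… (352 more)
Larch-Corby-Sutton-Thorn-Quarry-Ridge-Fenby-Larch: 13+19+7+5+30+16+9 = 99  ← best
The minimum is 99.
One optimal route: Larch → Corby → Sutton → Thorn → Quarry → Ridge → Fenby → Larch (or its reverse).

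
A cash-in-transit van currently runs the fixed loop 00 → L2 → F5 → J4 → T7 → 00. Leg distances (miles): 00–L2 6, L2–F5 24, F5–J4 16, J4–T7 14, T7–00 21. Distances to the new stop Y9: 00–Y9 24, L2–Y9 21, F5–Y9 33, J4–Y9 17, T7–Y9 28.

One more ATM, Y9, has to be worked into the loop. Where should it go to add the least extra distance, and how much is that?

Insertion cost between consecutive stops i–j is d(i,Y9) + d(Y9,j) − d(i,j):
  between 00 and L2: 24 + 21 − 6 = 39
  between L2 and F5: 21 + 33 − 24 = 30
  between F5 and J4: 33 + 17 − 16 = 34
  between J4 and T7: 17 + 28 − 14 = 31
  between T7 and 00: 28 + 24 − 21 = 31
Cheapest insertion is between L2 and F5, adding 30.
New total = 81 + 30 = 111.

+30 miles — insert Y9 between L2 and F5.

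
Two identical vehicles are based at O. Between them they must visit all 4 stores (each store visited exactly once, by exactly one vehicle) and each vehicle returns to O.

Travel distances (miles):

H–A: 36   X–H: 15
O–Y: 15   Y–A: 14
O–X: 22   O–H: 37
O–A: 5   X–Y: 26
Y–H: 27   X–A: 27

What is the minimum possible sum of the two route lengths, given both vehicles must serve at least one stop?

Try each way of splitting the stops between the two vehicles (each non-empty) and, for each split, find the best tour for each vehicle:
  {X} + {Y, H, A}: 44 + 83 = 127
  {Y} + {X, H, A}: 30 + 78 = 108
  {X, Y} + {H, A}: 63 + 78 = 141
  {H} + {X, Y, A}: 74 + 67 = 141
  {X, H} + {Y, A}: 74 + 34 = 108
  {Y, H} + {X, A}: 79 + 54 = 133
  … (7 splits in total)
  {X, Y, H} + {A}: 79 + 10 = 89  ← best
Best: vehicle 1 O → X → H → Y → O = 79; vehicle 2 O → A → O = 10; combined 89.

Minimum combined distance: 89 miles.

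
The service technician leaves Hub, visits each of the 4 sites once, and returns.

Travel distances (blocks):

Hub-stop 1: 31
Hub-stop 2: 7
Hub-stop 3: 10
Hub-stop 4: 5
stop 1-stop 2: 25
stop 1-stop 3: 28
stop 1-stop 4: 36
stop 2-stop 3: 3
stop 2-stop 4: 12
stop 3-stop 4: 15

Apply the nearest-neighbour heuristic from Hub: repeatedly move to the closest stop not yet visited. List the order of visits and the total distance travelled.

Total distance 79 blocks via the nearest-neighbour route Hub → stop 4 → stop 2 → stop 3 → stop 1 → Hub.

At Hub the remaining stops are stop 4 5, stop 2 7, stop 3 10, stop 1 31; go to stop 4.
At stop 4 the remaining stops are stop 2 12, stop 3 15, stop 1 36; go to stop 2.
At stop 2 the remaining stops are stop 3 3, stop 1 25; go to stop 3.
At stop 3 the remaining stops are stop 1 28; go to stop 1.
Return stop 1→Hub: 31.
Total = 5 + 12 + 3 + 28 + 31 = 79.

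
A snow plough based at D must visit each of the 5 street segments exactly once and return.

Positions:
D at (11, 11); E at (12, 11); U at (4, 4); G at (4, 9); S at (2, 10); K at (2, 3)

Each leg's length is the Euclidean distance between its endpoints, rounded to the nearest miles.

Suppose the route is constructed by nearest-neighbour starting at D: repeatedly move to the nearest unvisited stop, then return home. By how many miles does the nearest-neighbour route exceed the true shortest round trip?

Excess over optimum: 1 miles.

D: E=1, G=7, S=9, U=10, K=12 ⇒ E
E: G=8, S=10, U=11, K=13 ⇒ G
G: S=2, U=5, K=6 ⇒ S
S: U=6, K=7 ⇒ U
U: K=2 ⇒ K
NN route D → E → G → S → U → K → D costs 31.
Optimal: D → E → U → K → S → G → D costs 30 (by enumerating all 60 distinct tours).
Excess = 31 − 30 = 1.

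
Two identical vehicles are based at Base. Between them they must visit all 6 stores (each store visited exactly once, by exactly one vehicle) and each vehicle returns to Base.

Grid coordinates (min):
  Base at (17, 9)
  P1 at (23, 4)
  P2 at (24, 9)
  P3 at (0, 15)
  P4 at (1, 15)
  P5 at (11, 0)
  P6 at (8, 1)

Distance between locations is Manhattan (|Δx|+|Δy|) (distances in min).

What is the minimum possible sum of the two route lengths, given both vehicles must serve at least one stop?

88 min — the smallest possible combined total.

There are 2^5 − 1 = 31 ways to divide the 6 stops into two non-empty groups. For each, the best each vehicle can do is its own shortest tour through its group:
  {P1} + {P2, P3, P4, P5, P6}: 22 + 78 = 100
  {P2} + {P1, P3, P4, P5, P6}: 14 + 76 = 90
  {P1, P2} + {P3, P4, P5, P6}: 24 + 64 = 88
  {P3} + {P1, P2, P4, P5, P6}: 46 + 76 = 122
  {P1, P3} + {P2, P4, P5, P6}: 68 + 76 = 144
  {P2, P3} + {P1, P4, P5, P6}: 60 + 74 = 134
  … (31 splits in total)
Best: vehicle 1 Base → P1 → P2 → Base = 24; vehicle 2 Base → P3 → P4 → P6 → P5 → Base = 64; combined 88.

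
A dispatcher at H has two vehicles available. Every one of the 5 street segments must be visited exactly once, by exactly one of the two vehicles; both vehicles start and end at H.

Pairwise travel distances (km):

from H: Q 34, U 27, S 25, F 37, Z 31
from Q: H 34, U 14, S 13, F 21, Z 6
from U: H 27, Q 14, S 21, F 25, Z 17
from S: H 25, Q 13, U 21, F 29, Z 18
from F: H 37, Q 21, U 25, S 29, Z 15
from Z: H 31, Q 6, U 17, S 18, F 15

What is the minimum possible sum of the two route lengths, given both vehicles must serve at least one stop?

There are 2^4 − 1 = 15 ways to divide the 5 stops into two non-empty groups. For each, the best each vehicle can do is its own shortest tour through its group:
  {Q} + {U, S, F, Z}: 68 + 110 = 178
  {U} + {Q, S, F, Z}: 54 + 96 = 150
  {Q, U} + {S, F, Z}: 75 + 95 = 170
  {S} + {Q, U, F, Z}: 50 + 99 = 149
  {Q, S} + {U, F, Z}: 72 + 96 = 168
  {U, S} + {Q, F, Z}: 73 + 92 = 165
  … (15 splits in total)
Best: vehicle 1 H → S → H = 50; vehicle 2 H → U → Q → Z → F → H = 99; combined 149.

Minimum combined distance: 149 km.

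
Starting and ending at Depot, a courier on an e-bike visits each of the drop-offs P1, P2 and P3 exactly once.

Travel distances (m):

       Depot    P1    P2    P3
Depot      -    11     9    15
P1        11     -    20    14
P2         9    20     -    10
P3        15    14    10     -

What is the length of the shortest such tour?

Minimum total distance: 44 m.

With 3 stops there are 3!/2 = 3 distinct round trips (a route and its reverse cost the same).
Depot - P1 - P2 - P3 - Depot: 11+20+10+15 = 56
Depot - P1 - P3 - P2 - Depot: 11+14+10+9 = 44
Depot - P2 - P1 - P3 - Depot: 9+20+14+15 = 58
The minimum is 44.
One optimal route: Depot → P1 → P3 → P2 → Depot (or its reverse).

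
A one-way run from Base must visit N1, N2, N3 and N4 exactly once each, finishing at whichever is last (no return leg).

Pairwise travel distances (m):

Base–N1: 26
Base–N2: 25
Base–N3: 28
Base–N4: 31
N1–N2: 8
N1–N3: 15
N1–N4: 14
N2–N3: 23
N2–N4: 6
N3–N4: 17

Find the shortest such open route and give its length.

Shortest open route: 57 m.

There are 4! = 24 possible orderings.
Base - N1 - N2 - N3 - N4: 26+8+23+17 = 74
Base - N1 - N2 - N4 - N3: 26+8+6+17 = 57
Base - N1 - N3 - N2 - N4: 26+15+23+6 = 70
Base - N1 - N3 - N4 - N2: 26+15+17+6 = 64
Base - N1 - N4 - N2 - N3: 26+14+6+23 = 69
Base - N1 - N4 - N3 - N2: 26+14+17+23 = 80
Base - N2 - N1 - N3 - N4: 25+8+15+17 = 65
Base - N2 - N1 - N4 - N3: 25+8+14+17 = 64
Base - N2 - N3 - N1 - N4: 25+23+15+14 = 77
Base - N2 - N3 - N4 - N1: 25+23+17+14 = 79
Base - N2 - N4 - N1 - N3: 25+6+14+15 = 60
Base - N2 - N4 - N3 - N1: 25+6+17+15 = 63
Base - N3 - N1 - N2 - N4: 28+15+8+6 = 57
Base - N3 - N1 - N4 - N2: 28+15+14+6 = 63
… (10 more)
The minimum is 57.
One shortest path: Base → N1 → N2 → N4 → N3.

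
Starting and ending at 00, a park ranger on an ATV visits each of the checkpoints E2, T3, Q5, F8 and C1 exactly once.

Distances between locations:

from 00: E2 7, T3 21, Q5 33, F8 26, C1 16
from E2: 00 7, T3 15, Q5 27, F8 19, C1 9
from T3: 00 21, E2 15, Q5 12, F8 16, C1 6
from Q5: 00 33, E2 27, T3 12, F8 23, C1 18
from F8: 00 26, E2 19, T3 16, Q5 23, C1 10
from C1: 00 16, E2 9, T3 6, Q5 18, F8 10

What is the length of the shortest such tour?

82 — the shortest possible round trip.

With 5 stops there are 5!/2 = 60 distinct round trips (a route and its reverse cost the same).
00 - E2 - T3 - Q5 - F8 - C1 - 00: 7+15+12+23+10+16 = 83
00 - E2 - T3 - Q5 - C1 - F8 - 00: 7+15+12+18+10+26 = 88
00 - E2 - T3 - F8 - Q5 - C1 - 00: 7+15+16+23+18+16 = 95
00 - E2 - T3 - F8 - C1 - Q5 - 00: 7+15+16+10+18+33 = 99
00 - E2 - T3 - C1 - Q5 - F8 - 00: 7+15+6+18+23+26 = 95
00 - E2 - T3 - C1 - F8 - Q5 - 00: 7+15+6+10+23+33 = 94
00 - E2 - Q5 - T3 - F8 - C1 - 00: 7+27+12+16+10+16 = 88
00 - E2 - Q5 - T3 - C1 - F8 - 00: 7+27+12+6+10+26 = 88
00 - E2 - Q5 - F8 - T3 - C1 - 00: 7+27+23+16+6+16 = 95
00 - E2 - Q5 - F8 - C1 - T3 - 00: 7+27+23+10+6+21 = 94
00 - E2 - Q5 - C1 - T3 - F8 - 00: 7+27+18+6+16+26 = 100
00 - E2 - Q5 - C1 - F8 - T3 - 00: 7+27+18+10+16+21 = 99
00 - E2 - F8 - T3 - Q5 - C1 - 00: 7+19+16+12+18+16 = 88
00 - E2 - F8 - T3 - C1 - Q5 - 00: 7+19+16+6+18+33 = 99
… (46 more)
00 - E2 - C1 - F8 - Q5 - T3 - 00: 7+9+10+23+12+21 = 82  ← best
The minimum is 82.
One optimal route: 00 → E2 → C1 → F8 → Q5 → T3 → 00 (or its reverse).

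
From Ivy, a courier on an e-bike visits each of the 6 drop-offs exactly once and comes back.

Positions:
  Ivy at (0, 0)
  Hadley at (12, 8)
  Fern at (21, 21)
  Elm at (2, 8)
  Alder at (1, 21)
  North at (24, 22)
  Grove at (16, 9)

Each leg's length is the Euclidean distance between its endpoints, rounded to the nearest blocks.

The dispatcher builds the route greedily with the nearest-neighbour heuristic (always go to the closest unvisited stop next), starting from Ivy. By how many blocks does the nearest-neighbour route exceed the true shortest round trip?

Ivy: Elm=8, Hadley=14, Grove=18, Alder=21, Fern=30, North=33 ⇒ Elm
Elm: Hadley=10, Alder=13, Grove=14, Fern=23, North=26 ⇒ Hadley
Hadley: Grove=4, Fern=16, Alder=17, North=18 ⇒ Grove
Grove: Fern=13, North=15, Alder=19 ⇒ Fern
Fern: North=3, Alder=20 ⇒ North
North: Alder=23 ⇒ Alder
NN route Ivy → Elm → Hadley → Grove → Fern → North → Alder → Ivy costs 82.
Optimal: Ivy → Hadley → Grove → North → Fern → Alder → Elm → Ivy costs 77 (by enumerating all 360 distinct tours).
Excess = 82 − 77 = 5.

Excess over optimum: 5 blocks.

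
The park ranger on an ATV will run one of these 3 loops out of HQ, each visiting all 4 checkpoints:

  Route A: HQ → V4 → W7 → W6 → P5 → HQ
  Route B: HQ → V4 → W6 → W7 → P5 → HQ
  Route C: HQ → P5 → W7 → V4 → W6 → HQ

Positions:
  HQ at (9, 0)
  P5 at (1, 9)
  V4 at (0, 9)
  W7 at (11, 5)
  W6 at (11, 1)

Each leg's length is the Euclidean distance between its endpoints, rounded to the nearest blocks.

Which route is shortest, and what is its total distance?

Route A: 13 + 12 + 4 + 13 + 12 = 54
Route B: 13 + 14 + 4 + 11 + 12 = 54
Route C: 12 + 11 + 12 + 14 + 2 = 51

51 blocks — Route C is the shortest.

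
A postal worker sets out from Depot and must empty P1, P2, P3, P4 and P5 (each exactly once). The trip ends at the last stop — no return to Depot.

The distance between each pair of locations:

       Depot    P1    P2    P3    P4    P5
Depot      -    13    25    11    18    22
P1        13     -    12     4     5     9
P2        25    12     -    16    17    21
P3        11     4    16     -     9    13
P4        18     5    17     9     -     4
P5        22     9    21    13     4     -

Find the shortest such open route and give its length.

There are 5! = 120 possible orderings.
Depot→P1→P2→P3→P4→P5: 13+12+16+9+4 = 54
Depot→P1→P2→P3→P5→P4: 13+12+16+13+4 = 58
Depot→P1→P2→P4→P3→P5: 13+12+17+9+13 = 64
Depot→P1→P2→P4→P5→P3: 13+12+17+4+13 = 59
Depot→P1→P2→P5→P3→P4: 13+12+21+13+9 = 68
Depot→P1→P2→P5→P4→P3: 13+12+21+4+9 = 59
Depot→P1→P3→P2→P4→P5: 13+4+16+17+4 = 54
Depot→P1→P3→P2→P5→P4: 13+4+16+21+4 = 58
Depot→P1→P3→P4→P2→P5: 13+4+9+17+21 = 64
Depot→P1→P3→P4→P5→P2: 13+4+9+4+21 = 51
Depot→P1→P3→P5→P2→P4: 13+4+13+21+17 = 68
Depot→P1→P3→P5→P4→P2: 13+4+13+4+17 = 51
Depot→P1→P4→P2→P3→P5: 13+5+17+16+13 = 64
Depot→P1→P4→P2→P5→P3: 13+5+17+21+13 = 69
… (106 more)
Depot→P3→P1→P4→P5→P2: 11+4+5+4+21 = 45  ← best
The minimum is 45.
One shortest path: Depot → P3 → P1 → P4 → P5 → P2.

Minimum one-way distance = 45.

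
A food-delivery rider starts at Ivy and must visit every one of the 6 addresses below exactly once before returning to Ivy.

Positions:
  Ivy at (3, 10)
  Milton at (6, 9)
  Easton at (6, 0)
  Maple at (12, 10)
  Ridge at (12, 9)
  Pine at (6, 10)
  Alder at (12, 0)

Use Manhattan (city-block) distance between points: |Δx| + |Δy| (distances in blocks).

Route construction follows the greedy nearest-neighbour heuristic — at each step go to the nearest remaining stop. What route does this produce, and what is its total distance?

40 blocks along Ivy → Pine → Milton → Ridge → Maple → Alder → Easton → Ivy.

From Ivy: distances to unvisited — Pine=3, Milton=4, Maple=9, Ridge=10, Easton=13, Alder=19. Nearest is Pine (3).
From Pine: distances to unvisited — Milton=1, Maple=6, Ridge=7, Easton=10, Alder=16. Nearest is Milton (1).
From Milton: distances to unvisited — Ridge=6, Maple=7, Easton=9, Alder=15. Nearest is Ridge (6).
From Ridge: distances to unvisited — Maple=1, Alder=9, Easton=15. Nearest is Maple (1).
From Maple: distances to unvisited — Alder=10, Easton=16. Nearest is Alder (10).
From Alder: distances to unvisited — Easton=6. Nearest is Easton (6).
Return Easton→Ivy: 13.
Total = 3 + 1 + 6 + 1 + 10 + 6 + 13 = 40.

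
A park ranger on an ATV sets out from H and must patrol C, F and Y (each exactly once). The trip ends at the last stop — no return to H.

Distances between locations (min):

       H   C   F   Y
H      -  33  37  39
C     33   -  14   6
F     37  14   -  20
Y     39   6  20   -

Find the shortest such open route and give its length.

Minimum one-way distance = 57 min.

There are 3! = 6 possible orderings.
H→C→F→Y: 33+14+20 = 67
H→C→Y→F: 33+6+20 = 59
H→F→C→Y: 37+14+6 = 57
H→F→Y→C: 37+20+6 = 63
H→Y→C→F: 39+6+14 = 59
H→Y→F→C: 39+20+14 = 73
The minimum is 57.
One shortest path: H → F → C → Y.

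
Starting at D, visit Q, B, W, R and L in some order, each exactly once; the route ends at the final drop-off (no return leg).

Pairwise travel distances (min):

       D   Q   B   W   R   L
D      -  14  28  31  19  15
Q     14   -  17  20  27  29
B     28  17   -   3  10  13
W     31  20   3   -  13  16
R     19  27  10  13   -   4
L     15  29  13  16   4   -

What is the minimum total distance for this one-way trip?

There are 5! = 120 possible orderings.
D → Q → B → W → R → L: 14+17+3+13+4 = 51
D → Q → B → W → L → R: 14+17+3+16+4 = 54
D → Q → B → R → W → L: 14+17+10+13+16 = 70
D → Q → B → R → L → W: 14+17+10+4+16 = 61
D → Q → B → L → W → R: 14+17+13+16+13 = 73
D → Q → B → L → R → W: 14+17+13+4+13 = 61
D → Q → W → B → R → L: 14+20+3+10+4 = 51
D → Q → W → B → L → R: 14+20+3+13+4 = 54
D → Q → W → R → B → L: 14+20+13+10+13 = 70
D → Q → W → R → L → B: 14+20+13+4+13 = 64
D → Q → W → L → B → R: 14+20+16+13+10 = 73
D → Q → W → L → R → B: 14+20+16+4+10 = 64
D → Q → R → B → W → L: 14+27+10+3+16 = 70
D → Q → R → B → L → W: 14+27+10+13+16 = 80
… (106 more)
The minimum is 51.
One shortest path: D → Q → B → W → R → L.

51 min — the minimum one-way total.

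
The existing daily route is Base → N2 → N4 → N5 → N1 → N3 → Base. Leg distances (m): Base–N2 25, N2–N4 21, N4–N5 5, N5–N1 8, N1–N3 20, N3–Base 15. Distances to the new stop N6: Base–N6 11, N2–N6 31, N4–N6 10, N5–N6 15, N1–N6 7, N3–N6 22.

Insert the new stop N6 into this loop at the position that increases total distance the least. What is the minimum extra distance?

Insertion cost between consecutive stops i–j is d(i,N6) + d(N6,j) − d(i,j):
  between Base and N2: 11 + 31 − 25 = 17
  between N2 and N4: 31 + 10 − 21 = 20
  between N4 and N5: 10 + 15 − 5 = 20
  between N5 and N1: 15 + 7 − 8 = 14
  between N1 and N3: 7 + 22 − 20 = 9
  between N3 and Base: 22 + 11 − 15 = 18
Cheapest insertion is between N1 and N3, adding 9.
New total = 94 + 9 = 103.

Minimum extra distance: 9 m, inserting N6 between N1 and N3.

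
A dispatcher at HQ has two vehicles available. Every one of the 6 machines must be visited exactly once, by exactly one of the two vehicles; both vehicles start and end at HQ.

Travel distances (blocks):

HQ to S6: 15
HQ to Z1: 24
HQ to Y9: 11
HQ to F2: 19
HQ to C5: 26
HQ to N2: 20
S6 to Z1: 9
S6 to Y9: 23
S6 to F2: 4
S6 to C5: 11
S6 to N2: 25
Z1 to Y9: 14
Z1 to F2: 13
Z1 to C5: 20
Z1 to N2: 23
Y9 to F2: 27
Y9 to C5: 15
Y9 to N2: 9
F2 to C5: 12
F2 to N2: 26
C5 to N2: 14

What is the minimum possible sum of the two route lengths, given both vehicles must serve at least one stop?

Try each way of splitting the stops between the two vehicles (each non-empty) and, for each split, find the best tour for each vehicle:
  {S6} + {Z1, Y9, F2, C5, N2}: 30 + 83 = 113
  {Z1} + {S6, Y9, F2, C5, N2}: 48 + 65 = 113
  {S6, Z1} + {Y9, F2, C5, N2}: 48 + 65 = 113
  {Y9} + {S6, Z1, F2, C5, N2}: 22 + 83 = 105
  {S6, Y9} + {Z1, F2, C5, N2}: 49 + 83 = 132
  {Z1, Y9} + {S6, F2, C5, N2}: 49 + 65 = 114
  … (31 splits in total)
Best: vehicle 1 HQ → Y9 → HQ = 22; vehicle 2 HQ → S6 → Z1 → F2 → C5 → N2 → HQ = 83; combined 105.

105 blocks — the smallest possible combined total.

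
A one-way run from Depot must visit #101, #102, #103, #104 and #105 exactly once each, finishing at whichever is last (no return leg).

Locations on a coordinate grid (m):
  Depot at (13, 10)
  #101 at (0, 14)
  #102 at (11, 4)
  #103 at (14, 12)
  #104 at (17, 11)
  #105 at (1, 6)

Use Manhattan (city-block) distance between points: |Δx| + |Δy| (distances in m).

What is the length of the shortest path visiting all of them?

There are 5! = 120 possible orderings.
Depot→#101→#102→#103→#104→#105: 17+21+11+4+21 = 74
Depot→#101→#102→#103→#105→#104: 17+21+11+19+21 = 89
Depot→#101→#102→#104→#103→#105: 17+21+13+4+19 = 74
Depot→#101→#102→#104→#105→#103: 17+21+13+21+19 = 91
Depot→#101→#102→#105→#103→#104: 17+21+12+19+4 = 73
Depot→#101→#102→#105→#104→#103: 17+21+12+21+4 = 75
Depot→#101→#103→#102→#104→#105: 17+16+11+13+21 = 78
Depot→#101→#103→#102→#105→#104: 17+16+11+12+21 = 77
Depot→#101→#103→#104→#102→#105: 17+16+4+13+12 = 62
Depot→#101→#103→#104→#105→#102: 17+16+4+21+12 = 70
Depot→#101→#103→#105→#102→#104: 17+16+19+12+13 = 77
Depot→#101→#103→#105→#104→#102: 17+16+19+21+13 = 86
Depot→#101→#104→#102→#103→#105: 17+20+13+11+19 = 80
Depot→#101→#104→#102→#105→#103: 17+20+13+12+19 = 81
… (106 more)
Depot→#103→#104→#102→#105→#101: 3+4+13+12+9 = 41  ← best
The minimum is 41.
One shortest path: Depot → #103 → #104 → #102 → #105 → #101.

Minimum one-way distance = 41 m.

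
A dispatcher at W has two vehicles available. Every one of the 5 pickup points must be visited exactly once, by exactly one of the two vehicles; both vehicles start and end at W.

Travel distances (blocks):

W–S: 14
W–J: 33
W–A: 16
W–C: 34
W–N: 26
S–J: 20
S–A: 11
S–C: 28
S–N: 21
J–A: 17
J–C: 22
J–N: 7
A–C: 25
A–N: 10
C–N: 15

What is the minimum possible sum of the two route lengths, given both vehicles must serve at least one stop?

117 blocks — the smallest possible combined total.

Try each way of splitting the stops between the two vehicles (each non-empty) and, for each split, find the best tour for each vehicle:
  {S} + {J, A, C, N}: 28 + 89 = 117
  {J} + {S, A, C, N}: 66 + 83 = 149
  {S, J} + {A, C, N}: 67 + 75 = 142
  {A} + {S, J, C, N}: 32 + 90 = 122
  {S, A} + {J, C, N}: 41 + 89 = 130
  {J, A} + {S, C, N}: 66 + 83 = 149
  … (15 splits in total)
Best: vehicle 1 W → S → W = 28; vehicle 2 W → A → J → N → C → W = 89; combined 117.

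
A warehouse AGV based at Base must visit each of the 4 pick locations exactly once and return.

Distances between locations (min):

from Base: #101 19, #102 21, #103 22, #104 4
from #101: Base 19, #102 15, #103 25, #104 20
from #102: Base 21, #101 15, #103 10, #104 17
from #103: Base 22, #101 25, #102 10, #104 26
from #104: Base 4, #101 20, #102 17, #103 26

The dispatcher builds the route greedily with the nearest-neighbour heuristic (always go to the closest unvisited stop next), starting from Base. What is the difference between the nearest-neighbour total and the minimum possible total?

4 min longer than the optimal tour.

From Base: #104=4, #101=19, #102=21, #103=22 → choose #104 (4).
From #104: #102=17, #101=20, #103=26 → choose #102 (17).
From #102: #103=10, #101=15 → choose #103 (10).
From #103: #101=25 → choose #101 (25).
NN route Base → #104 → #102 → #103 → #101 → Base costs 75.
Optimal: Base → #103 → #102 → #101 → #104 → Base costs 71 (by enumerating all 12 distinct tours).
Excess = 75 − 71 = 4.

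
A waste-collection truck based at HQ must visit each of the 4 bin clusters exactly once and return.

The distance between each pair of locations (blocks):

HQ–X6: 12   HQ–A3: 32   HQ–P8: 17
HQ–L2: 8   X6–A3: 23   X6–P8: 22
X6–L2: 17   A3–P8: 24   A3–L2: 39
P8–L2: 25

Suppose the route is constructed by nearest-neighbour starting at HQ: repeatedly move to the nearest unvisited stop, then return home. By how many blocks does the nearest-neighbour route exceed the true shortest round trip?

The nearest-neighbour route is 14 blocks longer than optimal.

From HQ: L2=8, X6=12, P8=17, A3=32 → choose L2 (8).
From L2: X6=17, P8=25, A3=39 → choose X6 (17).
From X6: P8=22, A3=23 → choose P8 (22).
From P8: A3=24 → choose A3 (24).
NN route HQ → L2 → X6 → P8 → A3 → HQ costs 103.
Optimal: HQ → P8 → A3 → X6 → L2 → HQ costs 89 (by enumerating all 12 distinct tours).
Excess = 103 − 89 = 14.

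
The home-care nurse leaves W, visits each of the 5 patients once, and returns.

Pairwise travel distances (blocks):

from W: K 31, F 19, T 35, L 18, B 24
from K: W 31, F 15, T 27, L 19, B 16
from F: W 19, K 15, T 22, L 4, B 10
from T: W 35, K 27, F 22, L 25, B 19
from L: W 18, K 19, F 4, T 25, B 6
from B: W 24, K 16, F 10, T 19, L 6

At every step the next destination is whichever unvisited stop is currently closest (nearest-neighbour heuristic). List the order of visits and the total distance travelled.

W → [L:18 / F:19 / B:24 / K:31 / T:35] → L (18)
L → [F:4 / B:6 / K:19 / T:25] → F (4)
F → [B:10 / K:15 / T:22] → B (10)
B → [K:16 / T:19] → K (16)
K → [T:27] → T (27)
Return T→W: 35.
Total = 18 + 4 + 10 + 16 + 27 + 35 = 110.

Nearest-neighbour total = 110 blocks; route W → L → F → B → K → T → W.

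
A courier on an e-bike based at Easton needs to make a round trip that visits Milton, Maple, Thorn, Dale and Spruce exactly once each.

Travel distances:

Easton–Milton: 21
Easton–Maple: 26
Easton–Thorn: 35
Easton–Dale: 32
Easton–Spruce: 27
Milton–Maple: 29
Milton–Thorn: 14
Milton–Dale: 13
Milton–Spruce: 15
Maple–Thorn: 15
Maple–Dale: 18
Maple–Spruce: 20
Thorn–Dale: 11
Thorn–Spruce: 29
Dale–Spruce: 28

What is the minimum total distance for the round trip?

There are 60 distinct closed tours to check (reversals are equivalent).
Easton→Milton→Maple→Thorn→Dale→Spruce→Easton: 21+29+15+11+28+27 = 131
Easton→Milton→Maple→Thorn→Spruce→Dale→Easton: 21+29+15+29+28+32 = 154
Easton→Milton→Maple→Dale→Thorn→Spruce→Easton: 21+29+18+11+29+27 = 135
Easton→Milton→Maple→Dale→Spruce→Thorn→Easton: 21+29+18+28+29+35 = 160
Easton→Milton→Maple→Spruce→Thorn→Dale→Easton: 21+29+20+29+11+32 = 142
Easton→Milton→Maple→Spruce→Dale→Thorn→Easton: 21+29+20+28+11+35 = 144
Easton→Milton→Thorn→Maple→Dale→Spruce→Easton: 21+14+15+18+28+27 = 123
Easton→Milton→Thorn→Maple→Spruce→Dale→Easton: 21+14+15+20+28+32 = 130
Easton→Milton→Thorn→Dale→Maple→Spruce→Easton: 21+14+11+18+20+27 = 111
Easton→Milton→Thorn→Dale→Spruce→Maple→Easton: 21+14+11+28+20+26 = 120
Easton→Milton→Thorn→Spruce→Maple→Dale→Easton: 21+14+29+20+18+32 = 134
Easton→Milton→Thorn→Spruce→Dale→Maple→Easton: 21+14+29+28+18+26 = 136
Easton→Milton→Dale→Maple→Thorn→Spruce→Easton: 21+13+18+15+29+27 = 123
Easton→Milton→Dale→Maple→Spruce→Thorn→Easton: 21+13+18+20+29+35 = 136
… (46 more)
Easton→Milton→Dale→Thorn→Maple→Spruce→Easton: 21+13+11+15+20+27 = 107  ← best
The minimum is 107.
One optimal route: Easton → Milton → Dale → Thorn → Maple → Spruce → Easton (or its reverse).

107 — the shortest possible round trip.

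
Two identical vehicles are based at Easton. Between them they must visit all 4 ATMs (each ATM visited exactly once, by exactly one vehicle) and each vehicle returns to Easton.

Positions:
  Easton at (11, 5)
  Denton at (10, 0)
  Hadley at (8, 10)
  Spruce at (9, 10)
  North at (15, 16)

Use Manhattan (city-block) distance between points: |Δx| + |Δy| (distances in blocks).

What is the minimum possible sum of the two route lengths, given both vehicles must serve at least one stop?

Try each way of splitting the stops between the two vehicles (each non-empty) and, for each split, find the best tour for each vehicle:
  {Denton} + {Hadley, Spruce, North}: 12 + 36 = 48
  {Hadley} + {Denton, Spruce, North}: 16 + 44 = 60
  {Denton, Hadley} + {Spruce, North}: 26 + 34 = 60
  {Spruce} + {Denton, Hadley, North}: 14 + 46 = 60
  {Denton, Spruce} + {Hadley, North}: 24 + 36 = 60
  {Hadley, Spruce} + {Denton, North}: 16 + 42 = 58
  … (7 splits in total)
Best: vehicle 1 Easton → Denton → Easton = 12; vehicle 2 Easton → Hadley → Spruce → North → Easton = 36; combined 48.

Minimum combined distance: 48 blocks.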